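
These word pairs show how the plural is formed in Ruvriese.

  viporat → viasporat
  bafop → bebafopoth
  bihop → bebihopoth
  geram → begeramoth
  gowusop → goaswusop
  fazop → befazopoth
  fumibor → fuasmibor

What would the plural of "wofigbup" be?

woasfigbup

"wofigbup" has 3 vowels. The stems with 3 vowels (gowusop → goaswusop, fumibor → fuasmibor, viporat → viasporat) insert -as- after the first vowel.
So wofigbup → woasfigbup.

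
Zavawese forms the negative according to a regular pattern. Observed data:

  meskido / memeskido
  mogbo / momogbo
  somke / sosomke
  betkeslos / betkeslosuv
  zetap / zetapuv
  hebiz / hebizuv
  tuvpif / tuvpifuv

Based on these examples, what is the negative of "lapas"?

"lapas" ends in a consonant. The stems ending in a consonant (betkeslos → betkeslosuv, zetap → zetapuv, hebiz → hebizuv) add -uv.
So lapas → lapasuv.

lapasuv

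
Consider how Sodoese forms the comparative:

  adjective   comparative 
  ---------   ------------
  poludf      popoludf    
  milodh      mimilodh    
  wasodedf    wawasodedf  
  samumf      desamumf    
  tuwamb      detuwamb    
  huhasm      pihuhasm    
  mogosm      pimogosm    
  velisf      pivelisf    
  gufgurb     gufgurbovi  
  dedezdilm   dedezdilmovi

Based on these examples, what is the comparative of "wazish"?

piwazish

poludf and samumf both end in -f yet inflect differently (popoludf, desamumf), so the final letter is not what conditions the rule; the second-to-last letter is.
"wazish" has second-to-last letter 's'. The stems whose second-to-last letter is 's' (huhasm → pihuhasm, mogosm → pimogosm, velisf → pivelisf) add the prefix pi-.
So wazish → piwazish.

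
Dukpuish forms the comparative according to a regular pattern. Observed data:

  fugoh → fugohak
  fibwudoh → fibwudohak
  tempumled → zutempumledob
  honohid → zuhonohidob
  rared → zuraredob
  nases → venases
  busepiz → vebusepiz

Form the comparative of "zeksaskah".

tempumled and nases both have last vowel 'e' yet inflect differently (zutempumledob, venases), so the last vowel is not what conditions the rule; the final letter is.
"zeksaskah" ends in -h. The stems ending in -h (fugoh → fugohak, fibwudoh → fibwudohak) add -ak.
The other patterns: stems ending in -d add zu- … -ob around the stem; stems ending in -s or -z add the prefix ve-.
So zeksaskah → zeksaskahak.

zeksaskahak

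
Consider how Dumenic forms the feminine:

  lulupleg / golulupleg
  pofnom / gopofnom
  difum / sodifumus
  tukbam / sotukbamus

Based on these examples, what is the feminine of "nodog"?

gonodog

pofnom and difum both end in -m yet inflect differently (gopofnom, sodifumus), so the final letter is not what conditions the rule; the last vowel is.
"nodog" has last vowel 'o'. The one such stem in the data (pofnom → gopofnom) adds the prefix go-, so the same rule applies.
The other pattern: stems whose last vowel is 'a' or 'u' add so- … -us around the stem.
So nodog → gonodog.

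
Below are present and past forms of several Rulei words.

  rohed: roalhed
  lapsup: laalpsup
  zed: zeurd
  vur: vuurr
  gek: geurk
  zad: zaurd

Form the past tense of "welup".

rohed and zed both end in -d yet inflect differently (roalhed, zeurd), so the final letter is not what conditions the rule; the number of vowels is.
"welup" has 2 vowels. The stems with 2 vowels (rohed → roalhed, lapsup → laalpsup) insert -al- after the first vowel.
The other pattern: stems with 1 vowel insert -ur- after the first vowel.
So welup → weallup.

weallup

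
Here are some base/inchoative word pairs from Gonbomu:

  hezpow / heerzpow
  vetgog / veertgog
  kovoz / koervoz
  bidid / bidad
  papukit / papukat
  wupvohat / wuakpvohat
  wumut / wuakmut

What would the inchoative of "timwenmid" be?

timwenmad

"timwenmid" has last vowel 'i'. The stems whose last vowel is 'i' (bidid → bidad, papukit → papukat) change the last vowel to 'a'.
The other patterns: stems whose last vowel is 'o' insert -er- after the first vowel; stems whose last vowel is 'a' or 'u' insert -ak- after the first vowel.
So timwenmid → timwenmad.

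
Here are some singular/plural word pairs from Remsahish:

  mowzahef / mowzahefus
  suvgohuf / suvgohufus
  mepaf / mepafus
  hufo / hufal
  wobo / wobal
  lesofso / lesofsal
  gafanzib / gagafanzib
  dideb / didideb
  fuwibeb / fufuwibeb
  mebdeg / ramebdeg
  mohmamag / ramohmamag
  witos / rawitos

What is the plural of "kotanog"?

rakotanog

mowzahef and dideb both have last vowel 'e' yet inflect differently (mowzahefus, didideb), so the last vowel is not what conditions the rule; the final letter is.
"kotanog" ends in -g. The stems ending in -g (mebdeg → ramebdeg, mohmamag → ramohmamag) add the prefix ra-.
So kotanog → rakotanog.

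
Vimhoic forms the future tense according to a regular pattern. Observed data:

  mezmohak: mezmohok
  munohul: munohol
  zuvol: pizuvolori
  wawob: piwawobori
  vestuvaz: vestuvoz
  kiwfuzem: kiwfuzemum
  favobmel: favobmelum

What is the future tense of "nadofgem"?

nadofgemum

zuvol and favobmel both end in -l yet inflect differently (pizuvolori, favobmelum), so the final letter is not what conditions the rule; the last vowel is.
"nadofgem" has last vowel 'e'. The stems whose last vowel is 'e' (kiwfuzem → kiwfuzemum, favobmel → favobmelum) add -um.
So nadofgem → nadofgemum.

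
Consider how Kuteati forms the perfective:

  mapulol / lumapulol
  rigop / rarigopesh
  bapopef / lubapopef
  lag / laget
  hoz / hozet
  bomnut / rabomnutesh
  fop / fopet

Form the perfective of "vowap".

ravowapesh

fop and rigop both end in -p yet inflect differently (fopet, rarigopesh), so the final letter is not what conditions the rule; the number of vowels is.
"vowap" has 2 vowels. The stems with 2 vowels (bomnut → rabomnutesh, rigop → rarigopesh) add ra- … -esh around the stem.
So vowap → ravowapesh.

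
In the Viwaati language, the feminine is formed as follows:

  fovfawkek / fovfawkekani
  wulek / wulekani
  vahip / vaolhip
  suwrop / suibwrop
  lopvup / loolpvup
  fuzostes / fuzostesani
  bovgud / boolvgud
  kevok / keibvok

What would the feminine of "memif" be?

kevok and fovfawkek both end in -k yet inflect differently (keibvok, fovfawkekani), so the final letter is not what conditions the rule; the last vowel is.
"memif" has last vowel 'i'. The one such stem in the data (vahip → vaolhip) inserts -ol- after the first vowel (as do lopvup, bovgud), so the same rule applies.
So memif → meolmif.

meolmif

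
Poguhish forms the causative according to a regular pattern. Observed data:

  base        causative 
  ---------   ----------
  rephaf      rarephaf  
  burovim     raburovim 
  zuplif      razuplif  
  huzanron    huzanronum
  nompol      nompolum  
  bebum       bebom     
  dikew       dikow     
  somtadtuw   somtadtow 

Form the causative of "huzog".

burovim and bebum both end in -m yet inflect differently (raburovim, bebom), so the final letter is not what conditions the rule; the last vowel is.
"huzog" has last vowel 'o'. The stems whose last vowel is 'o' (huzanron → huzanronum, nompol → nompolum) add -um.
The other patterns: stems whose last vowel is 'a' or 'i' add the prefix ra-; stems whose last vowel is 'e' or 'u' change the last vowel to 'o'.
So huzog → huzogum.

huzogum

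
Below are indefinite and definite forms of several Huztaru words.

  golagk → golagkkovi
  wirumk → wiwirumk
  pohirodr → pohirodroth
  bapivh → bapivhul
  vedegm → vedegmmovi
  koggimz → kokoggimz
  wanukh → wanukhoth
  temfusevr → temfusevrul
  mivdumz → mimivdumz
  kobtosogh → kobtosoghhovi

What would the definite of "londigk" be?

bapivh and kobtosogh both end in -h yet inflect differently (bapivhul, kobtosoghhovi), so the final letter is not what conditions the rule; the second-to-last letter is.
"londigk" has second-to-last letter 'g'. The stems whose second-to-last letter is 'g' (kobtosogh → kobtosoghhovi, vedegm → vedegmmovi, golagk → golagkkovi) double the final consonant and add -ovi.
So londigk → londigkkovi.

londigkkovi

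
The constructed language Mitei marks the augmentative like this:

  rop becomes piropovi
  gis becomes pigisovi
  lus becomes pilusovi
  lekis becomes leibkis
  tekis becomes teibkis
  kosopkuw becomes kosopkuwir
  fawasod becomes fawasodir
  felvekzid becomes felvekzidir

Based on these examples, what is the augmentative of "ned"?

gis and lekis both end in -s yet inflect differently (pigisovi, leibkis), so the final letter is not what conditions the rule; the number of vowels is.
"ned" has 1 vowel. The stems with 1 vowel (rop → piropovi, gis → pigisovi, lus → pilusovi) add pi- … -ovi around the stem.
The other patterns: stems with 2 vowels insert -ib- after the first vowel; stems with 3 vowels add -ir.
So ned → pinedovi.

pinedovi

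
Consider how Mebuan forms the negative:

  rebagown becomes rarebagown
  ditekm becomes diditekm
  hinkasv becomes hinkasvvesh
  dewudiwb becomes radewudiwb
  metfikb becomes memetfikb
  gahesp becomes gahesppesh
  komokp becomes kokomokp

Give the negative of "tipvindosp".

komokp and gahesp both end in -p yet inflect differently (kokomokp, gahesppesh), so the final letter is not what conditions the rule; the second-to-last letter is.
"tipvindosp" has second-to-last letter 's'. The stems whose second-to-last letter is 's' (hinkasv → hinkasvvesh, gahesp → gahesppesh) double the final consonant and add -esh.
The other patterns: stems whose second-to-last letter is 'k' repeat the first consonant+vowel as a prefix; stems whose second-to-last letter is 'w' add the prefix ra-.
So tipvindosp → tipvindosppesh.

tipvindosppesh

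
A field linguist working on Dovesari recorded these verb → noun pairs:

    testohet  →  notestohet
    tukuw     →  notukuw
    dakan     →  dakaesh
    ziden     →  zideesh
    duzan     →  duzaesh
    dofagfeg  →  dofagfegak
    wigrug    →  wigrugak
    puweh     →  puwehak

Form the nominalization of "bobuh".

testohet and ziden both have last vowel 'e' yet inflect differently (notestohet, zideesh), so the last vowel is not what conditions the rule; the final letter is.
"bobuh" ends in -h. The one such stem in the data (puweh → puwehak) adds -ak, so the same rule applies.
The other patterns: stems ending in -t or -w add the prefix no-; stems ending in -n drop the final letter and add -esh.
So bobuh → bobuhak.

bobuhak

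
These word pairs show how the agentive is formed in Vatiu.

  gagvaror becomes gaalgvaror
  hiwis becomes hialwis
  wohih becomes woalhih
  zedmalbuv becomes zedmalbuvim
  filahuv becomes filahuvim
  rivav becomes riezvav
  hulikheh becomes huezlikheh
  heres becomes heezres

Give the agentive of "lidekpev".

zedmalbuv and rivav both end in -v yet inflect differently (zedmalbuvim, riezvav), so the final letter is not what conditions the rule; the last vowel is.
"lidekpev" has last vowel 'e'. The stems whose last vowel is 'e' (hulikheh → huezlikheh, heres → heezres) insert -ez- after the first vowel.
The other patterns: stems whose last vowel is 'i' or 'o' insert -al- after the first vowel; stems whose last vowel is 'u' add -im.
So lidekpev → liezdekpev.

liezdekpev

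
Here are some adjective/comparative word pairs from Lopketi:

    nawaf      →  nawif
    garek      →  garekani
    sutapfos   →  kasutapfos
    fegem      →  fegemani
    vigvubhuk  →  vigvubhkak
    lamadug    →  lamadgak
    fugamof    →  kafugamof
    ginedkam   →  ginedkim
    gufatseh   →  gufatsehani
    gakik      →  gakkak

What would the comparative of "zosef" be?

ginedkam and fegem both end in -m yet inflect differently (ginedkim, fegemani), so the final letter is not what conditions the rule; the last vowel is.
"zosef" has last vowel 'e'. The stems whose last vowel is 'e' (garek → garekani, fegem → fegemani, gufatseh → gufatsehani) add -ani.
So zosef → zosefani.

zosefani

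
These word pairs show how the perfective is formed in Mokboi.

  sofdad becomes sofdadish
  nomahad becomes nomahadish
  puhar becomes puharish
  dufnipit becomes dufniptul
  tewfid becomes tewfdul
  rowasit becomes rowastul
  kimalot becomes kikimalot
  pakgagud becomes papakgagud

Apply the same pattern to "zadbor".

zazadbor

sofdad and tewfid both end in -d yet inflect differently (sofdadish, tewfdul), so the final letter is not what conditions the rule; the last vowel is.
"zadbor" has last vowel 'o'. The one such stem in the data (kimalot → kikimalot) repeats the first consonant+vowel as a prefix (as does pakgagud), so the same rule applies.
So zadbor → zazadbor.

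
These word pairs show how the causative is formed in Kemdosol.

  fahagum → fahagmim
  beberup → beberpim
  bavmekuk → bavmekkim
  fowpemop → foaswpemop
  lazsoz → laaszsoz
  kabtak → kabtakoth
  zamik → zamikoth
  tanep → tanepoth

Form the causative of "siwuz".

siwzim

beberup and fowpemop both end in -p yet inflect differently (beberpim, foaswpemop), so the final letter is not what conditions the rule; the last vowel is.
"siwuz" has last vowel 'u'. The stems whose last vowel is 'u' (fahagum → fahagmim, beberup → beberpim, bavmekuk → bavmekkim) delete the last vowel and add -im.
So siwuz → siwzim.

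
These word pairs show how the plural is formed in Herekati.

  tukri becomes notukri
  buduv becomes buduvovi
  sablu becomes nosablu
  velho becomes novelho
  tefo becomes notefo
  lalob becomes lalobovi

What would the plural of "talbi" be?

notalbi

"talbi" ends in a vowel. The stems ending in a vowel (tukri → notukri, tefo → notefo, velho → novelho) add the prefix no-.
The other pattern: stems ending in a consonant add -ovi.
So talbi → notalbi.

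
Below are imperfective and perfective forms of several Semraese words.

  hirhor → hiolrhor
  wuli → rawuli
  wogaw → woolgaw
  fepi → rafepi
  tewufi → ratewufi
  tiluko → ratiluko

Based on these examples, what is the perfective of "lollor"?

loolllor

"lollor" ends in a consonant. The stems ending in a consonant (wogaw → woolgaw, hirhor → hiolrhor) insert -ol- after the first vowel.
The other pattern: stems ending in a vowel add the prefix ra-.
So lollor → loolllor.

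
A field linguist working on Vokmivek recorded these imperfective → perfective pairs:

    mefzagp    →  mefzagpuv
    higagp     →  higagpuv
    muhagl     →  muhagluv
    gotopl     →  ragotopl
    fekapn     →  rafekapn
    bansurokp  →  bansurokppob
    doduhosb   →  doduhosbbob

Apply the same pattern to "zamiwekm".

zamiwekmmob

muhagl and gotopl both end in -l yet inflect differently (muhagluv, ragotopl), so the final letter is not what conditions the rule; the second-to-last letter is.
"zamiwekm" has second-to-last letter 'k'. The one such stem in the data (bansurokp → bansurokppob) doubles the final consonant and adds -ob (as does doduhosb), so the same rule applies.
So zamiwekm → zamiwekmmob.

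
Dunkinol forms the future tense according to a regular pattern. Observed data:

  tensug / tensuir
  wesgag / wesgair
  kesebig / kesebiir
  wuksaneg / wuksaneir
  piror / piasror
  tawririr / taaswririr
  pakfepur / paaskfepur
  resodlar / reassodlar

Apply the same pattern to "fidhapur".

kesebig and tawririr both have last vowel 'i' yet inflect differently (kesebiir, taaswririr), so the last vowel is not what conditions the rule; the final letter is.
"fidhapur" ends in -r. The stems ending in -r (piror → piasror, tawririr → taaswririr, pakfepur → paaskfepur) insert -as- after the first vowel.
The other pattern: stems ending in -g drop the final letter and add -ir.
So fidhapur → fiasdhapur.

fiasdhapur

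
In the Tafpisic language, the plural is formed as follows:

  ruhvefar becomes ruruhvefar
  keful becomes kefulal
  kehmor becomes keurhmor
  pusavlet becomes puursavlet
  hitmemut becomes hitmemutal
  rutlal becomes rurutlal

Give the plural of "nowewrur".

nowewrural

keful and rutlal both end in -l yet inflect differently (kefulal, rurutlal), so the final letter is not what conditions the rule; the last vowel is.
"nowewrur" has last vowel 'u'. The stems whose last vowel is 'u' (keful → kefulal, hitmemut → hitmemutal) add -al.
So nowewrur → nowewrural.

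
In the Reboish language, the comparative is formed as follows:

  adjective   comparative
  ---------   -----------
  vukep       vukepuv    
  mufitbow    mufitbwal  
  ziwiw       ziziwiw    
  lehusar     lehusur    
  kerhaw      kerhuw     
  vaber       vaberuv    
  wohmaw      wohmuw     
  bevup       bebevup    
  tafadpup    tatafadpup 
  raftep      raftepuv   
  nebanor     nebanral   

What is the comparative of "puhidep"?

"puhidep" has last vowel 'e'. The stems whose last vowel is 'e' (raftep → raftepuv, vukep → vukepuv, vaber → vaberuv) add -uv.
So puhidep → puhidepuv.

puhidepuv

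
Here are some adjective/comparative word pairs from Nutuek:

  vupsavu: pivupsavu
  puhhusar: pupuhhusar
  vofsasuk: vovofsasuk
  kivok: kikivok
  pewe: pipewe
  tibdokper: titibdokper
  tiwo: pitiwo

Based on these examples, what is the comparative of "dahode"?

pidahode

vupsavu and vofsasuk both have last vowel 'u' yet inflect differently (pivupsavu, vovofsasuk), so the last vowel is not what conditions the rule; whether the stem ends in a vowel or a consonant is.
"dahode" ends in a vowel. The stems ending in a vowel (tiwo → pitiwo, vupsavu → pivupsavu, pewe → pipewe) add the prefix pi-.
The other pattern: stems ending in a consonant repeat the first consonant+vowel as a prefix.
So dahode → pidahode.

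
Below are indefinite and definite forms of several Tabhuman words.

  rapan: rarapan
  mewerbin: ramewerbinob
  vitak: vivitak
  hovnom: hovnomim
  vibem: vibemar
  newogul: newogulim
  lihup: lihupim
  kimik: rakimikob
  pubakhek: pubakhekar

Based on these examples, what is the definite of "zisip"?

"zisip" has last vowel 'i'. The stems whose last vowel is 'i' (mewerbin → ramewerbinob, kimik → rakimikob) add ra- … -ob around the stem.
The other patterns: stems whose last vowel is 'a' repeat the first consonant+vowel as a prefix; stems whose last vowel is 'e' add -ar; stems whose last vowel is 'o' or 'u' add -im.
So zisip → razisipob.

razisipob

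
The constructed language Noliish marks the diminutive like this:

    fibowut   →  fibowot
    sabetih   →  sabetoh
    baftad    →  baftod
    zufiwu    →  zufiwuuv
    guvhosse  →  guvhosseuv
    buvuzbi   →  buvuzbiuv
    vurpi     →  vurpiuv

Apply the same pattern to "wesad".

fibowut and zufiwu both have last vowel 'u' yet inflect differently (fibowot, zufiwuuv), so the last vowel is not what conditions the rule; whether the stem ends in a vowel or a consonant is.
"wesad" ends in a consonant. The stems ending in a consonant (fibowut → fibowot, sabetih → sabetoh, baftad → baftod) change the last vowel to 'o'.
So wesad → wesod.

wesod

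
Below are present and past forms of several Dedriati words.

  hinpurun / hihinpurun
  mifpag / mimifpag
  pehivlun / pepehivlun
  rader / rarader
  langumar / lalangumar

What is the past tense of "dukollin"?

Every pair shown (hinpurun → hihinpurun, mifpag → mimifpag, pehivlun → pepehivlun, …) follows the same rule: repeat the first consonant+vowel as a prefix.
So dukollin → dudukollin.

dudukollin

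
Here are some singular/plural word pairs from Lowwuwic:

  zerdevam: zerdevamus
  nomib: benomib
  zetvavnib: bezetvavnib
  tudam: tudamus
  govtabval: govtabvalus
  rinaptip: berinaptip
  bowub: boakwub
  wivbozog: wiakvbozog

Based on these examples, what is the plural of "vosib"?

zetvavnib and bowub both end in -b yet inflect differently (bezetvavnib, boakwub), so the final letter is not what conditions the rule; the last vowel is.
"vosib" has last vowel 'i'. The stems whose last vowel is 'i' (rinaptip → berinaptip, zetvavnib → bezetvavnib, nomib → benomib) add the prefix be-.
The other patterns: stems whose last vowel is 'a' add -us; stems whose last vowel is 'o' or 'u' insert -ak- after the first vowel.
So vosib → bevosib.

bevosib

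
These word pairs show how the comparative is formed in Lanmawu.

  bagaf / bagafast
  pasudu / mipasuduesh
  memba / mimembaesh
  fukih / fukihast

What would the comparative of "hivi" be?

mihiviesh

memba and bagaf both have last vowel 'a' yet inflect differently (mimembaesh, bagafast), so the last vowel is not what conditions the rule; whether the stem ends in a vowel or a consonant is.
"hivi" ends in a vowel. The stems ending in a vowel (memba → mimembaesh, pasudu → mipasuduesh) add mi- … -esh around the stem.
So hivi → mihiviesh.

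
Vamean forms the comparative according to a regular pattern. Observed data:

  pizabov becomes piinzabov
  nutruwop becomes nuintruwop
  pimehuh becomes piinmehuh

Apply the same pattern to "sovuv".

Every pair shown (pizabov → piinzabov, nutruwop → nuintruwop, pimehuh → piinmehuh) follows the same rule: insert -in- after the first vowel.
So sovuv → soinvuv.

soinvuv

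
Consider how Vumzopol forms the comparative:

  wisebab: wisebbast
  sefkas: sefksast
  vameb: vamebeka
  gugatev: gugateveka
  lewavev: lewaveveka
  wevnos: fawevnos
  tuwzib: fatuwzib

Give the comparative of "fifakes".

wisebab and vameb both end in -b yet inflect differently (wisebbast, vamebeka), so the final letter is not what conditions the rule; the last vowel is.
"fifakes" has last vowel 'e'. The stems whose last vowel is 'e' (vameb → vamebeka, gugatev → gugateveka, lewavev → lewaveveka) add -eka.
The other patterns: stems whose last vowel is 'a' delete the last vowel and add -ast; stems whose last vowel is 'i' or 'o' add the prefix fa-.
So fifakes → fifakeseka.

fifakeseka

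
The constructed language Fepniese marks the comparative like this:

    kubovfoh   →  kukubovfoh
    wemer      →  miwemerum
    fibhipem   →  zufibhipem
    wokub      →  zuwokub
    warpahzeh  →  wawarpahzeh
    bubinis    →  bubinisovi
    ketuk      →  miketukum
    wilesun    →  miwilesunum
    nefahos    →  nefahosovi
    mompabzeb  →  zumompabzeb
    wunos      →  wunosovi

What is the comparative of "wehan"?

miwehanum

"wehan" ends in -n. The one such stem in the data (wilesun → miwilesunum) adds mi- … -um around the stem, so the same rule applies.
The other patterns: stems ending in -b or -m add the prefix zu-; stems ending in -h repeat the first consonant+vowel as a prefix; stems ending in -s add -ovi.
So wehan → miwehanum.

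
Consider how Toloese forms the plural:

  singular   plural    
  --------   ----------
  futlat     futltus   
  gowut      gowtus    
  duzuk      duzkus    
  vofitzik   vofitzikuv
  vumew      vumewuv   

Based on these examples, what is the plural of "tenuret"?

"tenuret" has last vowel 'e'. The one such stem in the data (vumew → vumewuv) adds -uv, so the same rule applies.
The other pattern: stems whose last vowel is 'a' or 'u' delete the last vowel and add -us.
So tenuret → tenuretuv.

tenuretuv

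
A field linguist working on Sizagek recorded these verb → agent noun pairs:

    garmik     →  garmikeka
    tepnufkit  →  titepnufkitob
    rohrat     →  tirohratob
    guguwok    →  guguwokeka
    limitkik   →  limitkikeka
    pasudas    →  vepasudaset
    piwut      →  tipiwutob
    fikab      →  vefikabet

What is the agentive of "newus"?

venewuset

garmik and tepnufkit both have last vowel 'i' yet inflect differently (garmikeka, titepnufkitob), so the last vowel is not what conditions the rule; the final letter is.
"newus" ends in -s. The one such stem in the data (pasudas → vepasudaset) adds ve- … -et around the stem, so the same rule applies.
The other patterns: stems ending in -k add -eka; stems ending in -t add ti- … -ob around the stem.
So newus → venewuset.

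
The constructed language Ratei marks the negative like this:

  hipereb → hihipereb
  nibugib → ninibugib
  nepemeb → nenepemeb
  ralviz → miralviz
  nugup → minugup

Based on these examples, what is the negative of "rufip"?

nibugib and ralviz both have last vowel 'i' yet inflect differently (ninibugib, miralviz), so the last vowel is not what conditions the rule; the final letter is.
"rufip" ends in -p. The one such stem in the data (nugup → minugup) adds the prefix mi-, so the same rule applies.
The other pattern: stems ending in -b repeat the first consonant+vowel as a prefix.
So rufip → mirufip.

mirufip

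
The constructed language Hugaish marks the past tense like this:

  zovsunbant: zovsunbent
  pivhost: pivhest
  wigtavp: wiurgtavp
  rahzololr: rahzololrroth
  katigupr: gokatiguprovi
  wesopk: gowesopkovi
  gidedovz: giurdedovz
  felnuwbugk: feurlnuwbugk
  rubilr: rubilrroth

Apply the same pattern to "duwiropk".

goduwiropkovi

rahzololr and katigupr both end in -r yet inflect differently (rahzololrroth, gokatiguprovi), so the final letter is not what conditions the rule; the second-to-last letter is.
"duwiropk" has second-to-last letter 'p'. The stems whose second-to-last letter is 'p' (wesopk → gowesopkovi, katigupr → gokatiguprovi) add go- … -ovi around the stem.
The other patterns: stems whose second-to-last letter is 'l' double the final consonant and add -oth; stems whose second-to-last letter is 'n' or 's' change the last vowel to 'e'; stems whose second-to-last letter is 'g' or 'v' insert -ur- after the first vowel.
So duwiropk → goduwiropkovi.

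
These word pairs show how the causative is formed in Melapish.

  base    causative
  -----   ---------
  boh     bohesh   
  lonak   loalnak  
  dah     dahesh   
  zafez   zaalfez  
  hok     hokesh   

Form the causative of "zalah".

zaallah

hok and lonak both end in -k yet inflect differently (hokesh, loalnak), so the final letter is not what conditions the rule; the number of vowels is.
"zalah" has 2 vowels. The stems with 2 vowels (zafez → zaalfez, lonak → loalnak) insert -al- after the first vowel.
The other pattern: stems with 1 vowel add -esh.
So zalah → zaallah.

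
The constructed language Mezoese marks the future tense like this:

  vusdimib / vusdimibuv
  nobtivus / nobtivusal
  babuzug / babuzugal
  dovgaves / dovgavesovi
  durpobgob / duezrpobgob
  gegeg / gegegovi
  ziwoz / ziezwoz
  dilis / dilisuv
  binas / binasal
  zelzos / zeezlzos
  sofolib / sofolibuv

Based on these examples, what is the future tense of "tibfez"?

tibfezovi

"tibfez" has last vowel 'e'. The stems whose last vowel is 'e' (dovgaves → dovgavesovi, gegeg → gegegovi) add -ovi.
So tibfez → tibfezovi.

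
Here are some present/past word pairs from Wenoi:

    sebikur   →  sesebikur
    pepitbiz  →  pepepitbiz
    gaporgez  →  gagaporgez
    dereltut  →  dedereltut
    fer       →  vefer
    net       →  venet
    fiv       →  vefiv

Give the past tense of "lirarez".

sebikur and fer both end in -r yet inflect differently (sesebikur, vefer), so the final letter is not what conditions the rule; the number of vowels is.
"lirarez" has 3 vowels. The stems with 3 vowels (sebikur → sesebikur, pepitbiz → pepepitbiz, gaporgez → gagaporgez) repeat the first consonant+vowel as a prefix.
So lirarez → lilirarez.

lilirarez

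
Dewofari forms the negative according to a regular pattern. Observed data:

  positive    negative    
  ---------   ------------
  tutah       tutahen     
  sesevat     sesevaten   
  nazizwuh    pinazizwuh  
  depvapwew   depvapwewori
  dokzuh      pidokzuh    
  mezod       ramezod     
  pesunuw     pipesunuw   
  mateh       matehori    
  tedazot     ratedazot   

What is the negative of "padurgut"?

pipadurgut

"padurgut" has last vowel 'u'. The stems whose last vowel is 'u' (nazizwuh → pinazizwuh, dokzuh → pidokzuh, pesunuw → pipesunuw) add the prefix pi-.
The other patterns: stems whose last vowel is 'e' add -ori; stems whose last vowel is 'o' add the prefix ra-; stems whose last vowel is 'a' add -en.
So padurgut → pipadurgut.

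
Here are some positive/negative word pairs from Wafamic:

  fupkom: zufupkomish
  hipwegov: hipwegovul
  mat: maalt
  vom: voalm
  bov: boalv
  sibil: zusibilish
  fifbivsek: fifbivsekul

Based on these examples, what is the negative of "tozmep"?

zutozmepish

vom and fupkom both end in -m yet inflect differently (voalm, zufupkomish), so the final letter is not what conditions the rule; the number of vowels is.
"tozmep" has 2 vowels. The stems with 2 vowels (fupkom → zufupkomish, sibil → zusibilish) add zu- … -ish around the stem.
So tozmep → zutozmepish.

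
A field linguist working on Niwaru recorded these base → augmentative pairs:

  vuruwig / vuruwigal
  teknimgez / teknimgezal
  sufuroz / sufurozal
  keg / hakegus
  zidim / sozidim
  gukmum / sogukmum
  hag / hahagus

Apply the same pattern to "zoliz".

keg and vuruwig both end in -g yet inflect differently (hakegus, vuruwigal), so the final letter is not what conditions the rule; the number of vowels is.
"zoliz" has 2 vowels. The stems with 2 vowels (gukmum → sogukmum, zidim → sozidim) add the prefix so-.
The other patterns: stems with 1 vowel add ha- … -us around the stem; stems with 3 vowels add -al.
So zoliz → sozoliz.

sozoliz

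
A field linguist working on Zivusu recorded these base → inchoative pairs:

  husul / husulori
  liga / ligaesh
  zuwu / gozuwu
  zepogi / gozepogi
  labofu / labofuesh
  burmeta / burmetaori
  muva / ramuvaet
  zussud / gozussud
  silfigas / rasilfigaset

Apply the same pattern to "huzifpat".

liga and muva both end in -a yet inflect differently (ligaesh, ramuvaet), so the final letter is not what conditions the rule; the first letter is.
"huzifpat" begins with h-. The one such stem in the data (husul → husulori) adds -ori, so the same rule applies.
The other patterns: stems beginning with l- add -esh; stems beginning with m- or s- add ra- … -et around the stem; stems beginning with z- add the prefix go-.
So huzifpat → huzifpatori.

huzifpatori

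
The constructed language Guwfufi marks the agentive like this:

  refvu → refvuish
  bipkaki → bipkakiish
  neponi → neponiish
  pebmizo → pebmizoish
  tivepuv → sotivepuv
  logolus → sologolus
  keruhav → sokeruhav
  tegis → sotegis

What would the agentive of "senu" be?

senuish

refvu and tivepuv both have last vowel 'u' yet inflect differently (refvuish, sotivepuv), so the last vowel is not what conditions the rule; whether the stem ends in a vowel or a consonant is.
"senu" ends in a vowel. The stems ending in a vowel (refvu → refvuish, bipkaki → bipkakiish, neponi → neponiish) add -ish.
So senu → senuish.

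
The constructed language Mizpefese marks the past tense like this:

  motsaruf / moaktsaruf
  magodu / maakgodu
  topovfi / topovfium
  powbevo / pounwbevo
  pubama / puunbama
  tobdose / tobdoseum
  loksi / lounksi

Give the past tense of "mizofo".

miakzofo

topovfi and loksi both end in -i yet inflect differently (topovfium, lounksi), so the final letter is not what conditions the rule; the first letter is.
"mizofo" begins with m-. The stems beginning with m- (motsaruf → moaktsaruf, magodu → maakgodu) insert -ak- after the first vowel.
The other patterns: stems beginning with t- add -um; stems beginning with l- or p- insert -un- after the first vowel.
So mizofo → miakzofo.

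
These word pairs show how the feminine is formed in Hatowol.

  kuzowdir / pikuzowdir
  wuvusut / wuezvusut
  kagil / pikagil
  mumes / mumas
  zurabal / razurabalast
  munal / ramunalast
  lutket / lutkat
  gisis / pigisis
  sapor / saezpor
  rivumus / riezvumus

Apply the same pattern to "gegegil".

pigegegil

"gegegil" has last vowel 'i'. The stems whose last vowel is 'i' (kuzowdir → pikuzowdir, gisis → pigisis, kagil → pikagil) add the prefix pi-.
So gegegil → pigegegil.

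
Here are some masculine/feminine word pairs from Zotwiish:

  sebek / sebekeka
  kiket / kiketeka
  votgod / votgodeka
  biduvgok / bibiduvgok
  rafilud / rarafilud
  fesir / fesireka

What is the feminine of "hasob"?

votgod and rafilud both end in -d yet inflect differently (votgodeka, rarafilud), so the final letter is not what conditions the rule; the number of vowels is.
"hasob" has 2 vowels. The stems with 2 vowels (sebek → sebekeka, kiket → kiketeka, votgod → votgodeka) add -eka.
The other pattern: stems with 3 vowels repeat the first consonant+vowel as a prefix.
So hasob → hasobeka.

hasobeka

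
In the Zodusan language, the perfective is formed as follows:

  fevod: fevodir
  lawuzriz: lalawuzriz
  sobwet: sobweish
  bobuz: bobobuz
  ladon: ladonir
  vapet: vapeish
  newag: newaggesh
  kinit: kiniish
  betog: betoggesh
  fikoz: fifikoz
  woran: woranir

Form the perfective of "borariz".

boborariz

kinit and lawuzriz both have last vowel 'i' yet inflect differently (kiniish, lalawuzriz), so the last vowel is not what conditions the rule; the final letter is.
"borariz" ends in -z. The stems ending in -z (lawuzriz → lalawuzriz, bobuz → bobobuz, fikoz → fifikoz) repeat the first consonant+vowel as a prefix.
The other patterns: stems ending in -t drop the final letter and add -ish; stems ending in -g double the final consonant and add -esh; stems ending in -d or -n add -ir.
So borariz → boborariz.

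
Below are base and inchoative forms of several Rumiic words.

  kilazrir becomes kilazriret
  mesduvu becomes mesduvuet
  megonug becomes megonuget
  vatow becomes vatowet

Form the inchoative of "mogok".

mogoket

Every pair shown (kilazrir → kilazriret, mesduvu → mesduvuet, megonug → megonuget, …) follows the same rule: add -et.
So mogok → mogoket.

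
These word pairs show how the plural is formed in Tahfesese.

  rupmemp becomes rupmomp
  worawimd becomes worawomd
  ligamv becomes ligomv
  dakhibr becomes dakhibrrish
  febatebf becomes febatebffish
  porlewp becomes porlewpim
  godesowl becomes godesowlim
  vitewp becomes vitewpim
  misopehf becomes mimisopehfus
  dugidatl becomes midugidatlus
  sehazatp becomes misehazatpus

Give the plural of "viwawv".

viwawvim

"viwawv" has second-to-last letter 'w'. The stems whose second-to-last letter is 'w' (porlewp → porlewpim, godesowl → godesowlim, vitewp → vitewpim) add -im.
So viwawv → viwawvim.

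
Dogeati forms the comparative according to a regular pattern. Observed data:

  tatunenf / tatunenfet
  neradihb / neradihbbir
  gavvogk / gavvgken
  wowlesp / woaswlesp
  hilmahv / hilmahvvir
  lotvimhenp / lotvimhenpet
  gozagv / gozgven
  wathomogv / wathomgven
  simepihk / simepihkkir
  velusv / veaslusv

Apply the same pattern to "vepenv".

gavvogk and simepihk both end in -k yet inflect differently (gavvgken, simepihkkir), so the final letter is not what conditions the rule; the second-to-last letter is.
"vepenv" has second-to-last letter 'n'. The stems whose second-to-last letter is 'n' (lotvimhenp → lotvimhenpet, tatunenf → tatunenfet) add -et.
The other patterns: stems whose second-to-last letter is 'g' delete the last vowel and add -en; stems whose second-to-last letter is 'h' double the final consonant and add -ir; stems whose second-to-last letter is 's' insert -as- after the first vowel.
So vepenv → vepenvet.

vepenvet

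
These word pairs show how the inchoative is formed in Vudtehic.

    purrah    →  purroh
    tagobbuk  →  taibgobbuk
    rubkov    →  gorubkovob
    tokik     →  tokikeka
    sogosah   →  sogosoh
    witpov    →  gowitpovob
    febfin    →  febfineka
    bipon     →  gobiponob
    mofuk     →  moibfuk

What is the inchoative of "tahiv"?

tahiveka

tokik and tagobbuk both end in -k yet inflect differently (tokikeka, taibgobbuk), so the final letter is not what conditions the rule; the last vowel is.
"tahiv" has last vowel 'i'. The stems whose last vowel is 'i' (febfin → febfineka, tokik → tokikeka) add -eka.
So tahiv → tahiveka.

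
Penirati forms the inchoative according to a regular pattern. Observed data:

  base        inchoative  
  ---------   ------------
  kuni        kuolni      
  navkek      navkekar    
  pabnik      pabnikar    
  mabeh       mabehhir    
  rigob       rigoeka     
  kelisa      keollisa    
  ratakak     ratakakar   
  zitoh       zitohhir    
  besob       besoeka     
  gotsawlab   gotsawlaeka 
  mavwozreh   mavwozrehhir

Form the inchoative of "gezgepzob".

gezgepzoeka

"gezgepzob" ends in -b. The stems ending in -b (besob → besoeka, rigob → rigoeka, gotsawlab → gotsawlaeka) drop the final letter and add -eka.
So gezgepzob → gezgepzoeka.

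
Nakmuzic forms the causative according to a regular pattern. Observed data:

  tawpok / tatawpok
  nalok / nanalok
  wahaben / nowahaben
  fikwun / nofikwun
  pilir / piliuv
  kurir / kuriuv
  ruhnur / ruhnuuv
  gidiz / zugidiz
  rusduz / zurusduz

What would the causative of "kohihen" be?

fikwun and ruhnur both have last vowel 'u' yet inflect differently (nofikwun, ruhnuuv), so the last vowel is not what conditions the rule; the final letter is.
"kohihen" ends in -n. The stems ending in -n (wahaben → nowahaben, fikwun → nofikwun) add the prefix no-.
So kohihen → nokohihen.

nokohihen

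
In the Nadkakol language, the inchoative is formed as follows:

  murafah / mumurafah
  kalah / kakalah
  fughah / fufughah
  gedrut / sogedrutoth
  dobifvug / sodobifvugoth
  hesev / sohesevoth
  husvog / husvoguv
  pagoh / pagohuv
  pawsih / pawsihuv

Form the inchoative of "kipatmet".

dobifvug and husvog both end in -g yet inflect differently (sodobifvugoth, husvoguv), so the final letter is not what conditions the rule; the last vowel is.
"kipatmet" has last vowel 'e'. The one such stem in the data (hesev → sohesevoth) adds so- … -oth around the stem, so the same rule applies.
So kipatmet → sokipatmetoth.

sokipatmetoth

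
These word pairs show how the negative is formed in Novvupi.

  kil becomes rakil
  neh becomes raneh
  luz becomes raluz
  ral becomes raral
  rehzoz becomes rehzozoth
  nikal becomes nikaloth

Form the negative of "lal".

ralal

luz and rehzoz both end in -z yet inflect differently (raluz, rehzozoth), so the final letter is not what conditions the rule; the number of vowels is.
"lal" has 1 vowel. The stems with 1 vowel (kil → rakil, neh → raneh, luz → raluz) add the prefix ra-.
So lal → ralal.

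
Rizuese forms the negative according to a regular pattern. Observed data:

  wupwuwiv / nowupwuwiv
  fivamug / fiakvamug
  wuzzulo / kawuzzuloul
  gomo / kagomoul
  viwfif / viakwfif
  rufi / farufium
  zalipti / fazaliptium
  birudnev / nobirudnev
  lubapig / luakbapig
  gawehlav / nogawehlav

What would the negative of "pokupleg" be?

wupwuwiv and rufi both have last vowel 'i' yet inflect differently (nowupwuwiv, farufium), so the last vowel is not what conditions the rule; the final letter is.
"pokupleg" ends in -g. The stems ending in -g (fivamug → fiakvamug, lubapig → luakbapig) insert -ak- after the first vowel.
The other patterns: stems ending in -v add the prefix no-; stems ending in -o add ka- … -ul around the stem; stems ending in -i add fa- … -um around the stem.
So pokupleg → poakkupleg.

poakkupleg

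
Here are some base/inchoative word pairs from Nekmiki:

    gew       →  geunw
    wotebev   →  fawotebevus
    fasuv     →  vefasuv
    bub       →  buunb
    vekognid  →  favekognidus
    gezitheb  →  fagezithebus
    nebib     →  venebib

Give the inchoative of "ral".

"ral" has 1 vowel. The stems with 1 vowel (gew → geunw, bub → buunb) insert -un- after the first vowel.
So ral → raunl.

raunl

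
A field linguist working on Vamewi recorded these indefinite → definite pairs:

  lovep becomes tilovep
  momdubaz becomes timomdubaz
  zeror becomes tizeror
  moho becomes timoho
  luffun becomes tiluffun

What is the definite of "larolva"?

tilarolva

Every pair shown (lovep → tilovep, momdubaz → timomdubaz, zeror → tizeror, …) follows the same rule: add the prefix ti-.
So larolva → tilarolva.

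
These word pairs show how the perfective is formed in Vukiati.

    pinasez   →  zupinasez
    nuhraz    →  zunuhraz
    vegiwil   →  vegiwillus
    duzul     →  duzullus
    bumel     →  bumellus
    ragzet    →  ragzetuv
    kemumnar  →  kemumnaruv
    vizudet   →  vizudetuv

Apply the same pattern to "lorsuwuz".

pinasez and bumel both have last vowel 'e' yet inflect differently (zupinasez, bumellus), so the last vowel is not what conditions the rule; the final letter is.
"lorsuwuz" ends in -z. The stems ending in -z (pinasez → zupinasez, nuhraz → zunuhraz) add the prefix zu-.
The other patterns: stems ending in -l double the final consonant and add -us; stems ending in -r or -t add -uv.
So lorsuwuz → zulorsuwuz.

zulorsuwuz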